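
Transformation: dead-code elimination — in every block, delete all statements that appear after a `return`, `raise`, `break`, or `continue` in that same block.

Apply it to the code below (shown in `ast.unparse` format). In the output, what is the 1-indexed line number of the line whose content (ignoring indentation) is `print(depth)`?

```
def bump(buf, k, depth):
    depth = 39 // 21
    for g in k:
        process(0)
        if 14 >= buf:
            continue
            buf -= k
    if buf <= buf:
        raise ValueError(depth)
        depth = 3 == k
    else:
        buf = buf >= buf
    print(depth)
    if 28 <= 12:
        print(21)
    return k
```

11

Transformed code:
def bump(buf, k, depth):
    depth = 39 // 21
    for g in k:
        process(0)
        if 14 >= buf:
            continue
    if buf <= buf:
        raise ValueError(depth)
    else:
        buf = buf >= buf
    print(depth)
    if 28 <= 12:
        print(21)
    return k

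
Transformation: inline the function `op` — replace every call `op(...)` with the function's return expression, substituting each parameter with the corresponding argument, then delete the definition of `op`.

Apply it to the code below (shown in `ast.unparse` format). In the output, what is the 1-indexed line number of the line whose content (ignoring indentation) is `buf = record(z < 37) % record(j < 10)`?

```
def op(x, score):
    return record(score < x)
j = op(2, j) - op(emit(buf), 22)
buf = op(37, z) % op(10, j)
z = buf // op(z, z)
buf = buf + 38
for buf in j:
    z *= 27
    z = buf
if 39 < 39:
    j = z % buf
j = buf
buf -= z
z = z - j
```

2

Transformed code:
j = record(j < 2) - record(22 < emit(buf))
buf = record(z < 37) % record(j < 10)
z = buf // record(z < z)
buf = buf + 38
for buf in j:
    z *= 27
    z = buf
if 39 < 39:
    j = z % buf
j = buf
buf -= z
z = z - j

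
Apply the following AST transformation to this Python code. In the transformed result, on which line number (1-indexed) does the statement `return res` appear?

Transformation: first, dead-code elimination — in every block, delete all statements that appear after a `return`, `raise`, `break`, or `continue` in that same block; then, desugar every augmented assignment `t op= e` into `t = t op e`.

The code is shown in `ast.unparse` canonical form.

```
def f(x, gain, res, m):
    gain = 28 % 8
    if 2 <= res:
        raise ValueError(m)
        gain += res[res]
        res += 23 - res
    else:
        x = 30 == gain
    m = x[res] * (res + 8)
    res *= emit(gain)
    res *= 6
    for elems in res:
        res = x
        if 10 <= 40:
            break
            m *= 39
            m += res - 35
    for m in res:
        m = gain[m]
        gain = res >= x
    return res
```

Transformed code:
def f(x, gain, res, m):
    gain = 28 % 8
    if 2 <= res:
        raise ValueError(m)
    else:
        x = 30 == gain
    m = x[res] * (res + 8)
    res = res * emit(gain)
    res = res * 6
    for elems in res:
        res = x
        if 10 <= 40:
            break
    for m in res:
        m = gain[m]
        gain = res >= x
    return res

17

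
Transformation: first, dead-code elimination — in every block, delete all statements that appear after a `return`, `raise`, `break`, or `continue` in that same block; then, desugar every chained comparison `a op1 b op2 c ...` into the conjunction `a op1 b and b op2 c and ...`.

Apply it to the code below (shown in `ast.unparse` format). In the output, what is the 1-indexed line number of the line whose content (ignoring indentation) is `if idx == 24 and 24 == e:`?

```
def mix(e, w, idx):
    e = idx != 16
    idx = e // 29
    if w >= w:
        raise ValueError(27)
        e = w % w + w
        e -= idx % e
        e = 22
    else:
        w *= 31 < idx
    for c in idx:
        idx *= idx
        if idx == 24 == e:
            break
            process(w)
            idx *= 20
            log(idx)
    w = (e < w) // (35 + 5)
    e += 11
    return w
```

Transformed code:
def mix(e, w, idx):
    e = idx != 16
    idx = e // 29
    if w >= w:
        raise ValueError(27)
    else:
        w *= 31 < idx
    for c in idx:
        idx *= idx
        if idx == 24 and 24 == e:
            break
    w = (e < w) // (35 + 5)
    e += 11
    return w

10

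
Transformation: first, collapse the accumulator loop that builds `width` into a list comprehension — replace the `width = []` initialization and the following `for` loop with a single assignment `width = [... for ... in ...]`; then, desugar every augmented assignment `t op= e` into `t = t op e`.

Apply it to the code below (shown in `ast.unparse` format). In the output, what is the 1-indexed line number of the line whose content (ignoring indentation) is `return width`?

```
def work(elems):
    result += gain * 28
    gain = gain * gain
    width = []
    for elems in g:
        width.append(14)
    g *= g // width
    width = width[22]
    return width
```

7

Transformed code:
def work(elems):
    result = result + gain * 28
    gain = gain * gain
    width = [14 for elems in g]
    g = g * (g // width)
    width = width[22]
    return width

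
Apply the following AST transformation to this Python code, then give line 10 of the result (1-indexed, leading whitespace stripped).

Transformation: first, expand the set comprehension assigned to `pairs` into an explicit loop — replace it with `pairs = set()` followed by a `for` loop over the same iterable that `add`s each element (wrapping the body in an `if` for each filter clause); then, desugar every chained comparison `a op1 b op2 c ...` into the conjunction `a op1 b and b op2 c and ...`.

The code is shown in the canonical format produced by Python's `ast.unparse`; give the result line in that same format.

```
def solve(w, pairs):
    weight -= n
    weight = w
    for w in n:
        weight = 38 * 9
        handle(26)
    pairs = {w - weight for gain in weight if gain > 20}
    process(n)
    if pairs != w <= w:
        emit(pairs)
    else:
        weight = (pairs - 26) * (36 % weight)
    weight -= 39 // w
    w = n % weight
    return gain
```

Transformed code:
def solve(w, pairs):
    weight -= n
    weight = w
    for w in n:
        weight = 38 * 9
        handle(26)
    pairs = set()
    for gain in weight:
        if gain > 20:
            pairs.add(w - weight)
    process(n)
    if pairs != w and w <= w:
        emit(pairs)
    else:
        weight = (pairs - 26) * (36 % weight)
    weight -= 39 // w
    w = n % weight
    return gain

pairs.add(w - weight)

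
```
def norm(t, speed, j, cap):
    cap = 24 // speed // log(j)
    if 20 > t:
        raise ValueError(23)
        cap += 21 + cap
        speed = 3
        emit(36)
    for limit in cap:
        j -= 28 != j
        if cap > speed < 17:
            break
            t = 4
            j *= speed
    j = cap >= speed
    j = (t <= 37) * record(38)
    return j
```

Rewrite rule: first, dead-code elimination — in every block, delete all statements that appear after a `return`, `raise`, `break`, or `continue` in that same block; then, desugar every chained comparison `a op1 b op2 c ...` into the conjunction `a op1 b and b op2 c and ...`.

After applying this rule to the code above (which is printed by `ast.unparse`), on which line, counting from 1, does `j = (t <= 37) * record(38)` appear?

Transformed code:
def norm(t, speed, j, cap):
    cap = 24 // speed // log(j)
    if 20 > t:
        raise ValueError(23)
    for limit in cap:
        j -= 28 != j
        if cap > speed and speed < 17:
            break
    j = cap >= speed
    j = (t <= 37) * record(38)
    return j

10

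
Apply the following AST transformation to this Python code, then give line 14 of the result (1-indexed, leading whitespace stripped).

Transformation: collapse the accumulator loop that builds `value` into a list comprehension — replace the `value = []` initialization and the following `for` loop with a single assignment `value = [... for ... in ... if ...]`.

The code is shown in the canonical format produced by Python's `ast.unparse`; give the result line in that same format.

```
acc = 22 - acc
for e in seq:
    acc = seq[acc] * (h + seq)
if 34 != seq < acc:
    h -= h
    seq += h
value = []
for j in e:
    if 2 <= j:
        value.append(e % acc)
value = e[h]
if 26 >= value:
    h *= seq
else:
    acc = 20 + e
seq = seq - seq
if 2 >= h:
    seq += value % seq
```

Transformed code:
acc = 22 - acc
for e in seq:
    acc = seq[acc] * (h + seq)
if 34 != seq < acc:
    h -= h
    seq += h
value = [e % acc for j in e if 2 <= j]
value = e[h]
if 26 >= value:
    h *= seq
else:
    acc = 20 + e
seq = seq - seq
if 2 >= h:
    seq += value % seq

if 2 >= h:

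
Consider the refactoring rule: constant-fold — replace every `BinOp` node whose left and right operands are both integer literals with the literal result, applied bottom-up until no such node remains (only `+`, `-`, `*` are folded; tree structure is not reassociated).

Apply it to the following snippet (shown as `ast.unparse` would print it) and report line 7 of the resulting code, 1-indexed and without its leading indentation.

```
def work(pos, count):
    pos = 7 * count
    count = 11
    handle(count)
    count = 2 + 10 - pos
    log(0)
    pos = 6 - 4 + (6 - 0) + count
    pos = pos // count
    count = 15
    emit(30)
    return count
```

pos = 8 + count

Transformed code:
def work(pos, count):
    pos = 7 * count
    count = 11
    handle(count)
    count = 12 - pos
    log(0)
    pos = 8 + count
    pos = pos // count
    count = 15
    emit(30)
    return count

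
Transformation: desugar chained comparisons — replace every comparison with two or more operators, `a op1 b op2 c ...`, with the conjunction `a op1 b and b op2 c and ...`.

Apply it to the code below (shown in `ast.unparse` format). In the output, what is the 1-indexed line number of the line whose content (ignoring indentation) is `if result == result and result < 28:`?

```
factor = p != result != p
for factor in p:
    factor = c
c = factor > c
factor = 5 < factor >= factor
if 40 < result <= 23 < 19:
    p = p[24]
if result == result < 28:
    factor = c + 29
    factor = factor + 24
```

8

Transformed code:
factor = p != result and result != p
for factor in p:
    factor = c
c = factor > c
factor = 5 < factor and factor >= factor
if 40 < result and result <= 23 and (23 < 19):
    p = p[24]
if result == result and result < 28:
    factor = c + 29
    factor = factor + 24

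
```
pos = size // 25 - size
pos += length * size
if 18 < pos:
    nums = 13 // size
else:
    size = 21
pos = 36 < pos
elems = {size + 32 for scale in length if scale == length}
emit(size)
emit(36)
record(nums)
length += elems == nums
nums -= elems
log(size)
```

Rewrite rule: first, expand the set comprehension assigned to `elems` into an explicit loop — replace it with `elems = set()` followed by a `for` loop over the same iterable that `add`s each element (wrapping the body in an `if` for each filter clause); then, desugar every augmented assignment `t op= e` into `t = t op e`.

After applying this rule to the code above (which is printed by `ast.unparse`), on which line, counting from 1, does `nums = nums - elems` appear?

Transformed code:
pos = size // 25 - size
pos = pos + length * size
if 18 < pos:
    nums = 13 // size
else:
    size = 21
pos = 36 < pos
elems = set()
for scale in length:
    if scale == length:
        elems.add(size + 32)
emit(size)
emit(36)
record(nums)
length = length + (elems == nums)
nums = nums - elems
log(size)

16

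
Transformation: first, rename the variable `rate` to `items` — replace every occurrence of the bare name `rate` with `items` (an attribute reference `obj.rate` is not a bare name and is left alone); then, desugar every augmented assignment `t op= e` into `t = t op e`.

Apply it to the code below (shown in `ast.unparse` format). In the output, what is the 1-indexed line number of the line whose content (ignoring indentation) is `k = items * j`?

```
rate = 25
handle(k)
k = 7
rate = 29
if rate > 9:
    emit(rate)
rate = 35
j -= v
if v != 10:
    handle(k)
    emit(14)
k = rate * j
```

12

Transformed code:
items = 25
handle(k)
k = 7
items = 29
if items > 9:
    emit(items)
items = 35
j = j - v
if v != 10:
    handle(k)
    emit(14)
k = items * j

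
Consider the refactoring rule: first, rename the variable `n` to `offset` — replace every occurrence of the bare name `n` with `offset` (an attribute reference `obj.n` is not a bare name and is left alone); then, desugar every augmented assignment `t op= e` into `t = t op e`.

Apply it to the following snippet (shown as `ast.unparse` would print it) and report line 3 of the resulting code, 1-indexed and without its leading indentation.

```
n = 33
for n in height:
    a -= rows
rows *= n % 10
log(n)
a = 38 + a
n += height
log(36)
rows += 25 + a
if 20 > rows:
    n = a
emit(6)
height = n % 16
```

Transformed code:
offset = 33
for offset in height:
    a = a - rows
rows = rows * (offset % 10)
log(offset)
a = 38 + a
offset = offset + height
log(36)
rows = rows + (25 + a)
if 20 > rows:
    offset = a
emit(6)
height = offset % 16

a = a - rows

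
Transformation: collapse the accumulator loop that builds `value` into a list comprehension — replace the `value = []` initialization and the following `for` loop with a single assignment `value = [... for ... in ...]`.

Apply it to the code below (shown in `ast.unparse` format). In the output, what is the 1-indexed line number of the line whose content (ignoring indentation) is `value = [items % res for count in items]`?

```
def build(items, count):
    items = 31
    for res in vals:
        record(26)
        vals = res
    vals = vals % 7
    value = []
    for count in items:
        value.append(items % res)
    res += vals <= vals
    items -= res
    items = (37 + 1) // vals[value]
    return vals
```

Transformed code:
def build(items, count):
    items = 31
    for res in vals:
        record(26)
        vals = res
    vals = vals % 7
    value = [items % res for count in items]
    res += vals <= vals
    items -= res
    items = (37 + 1) // vals[value]
    return vals

7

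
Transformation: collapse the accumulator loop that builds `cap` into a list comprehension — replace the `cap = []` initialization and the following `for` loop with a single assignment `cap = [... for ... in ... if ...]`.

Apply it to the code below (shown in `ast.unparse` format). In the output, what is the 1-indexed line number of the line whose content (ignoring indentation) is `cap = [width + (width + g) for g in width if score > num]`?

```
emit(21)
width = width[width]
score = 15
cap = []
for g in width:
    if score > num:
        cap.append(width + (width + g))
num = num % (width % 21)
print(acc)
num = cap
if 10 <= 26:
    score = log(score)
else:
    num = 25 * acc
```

4

Transformed code:
emit(21)
width = width[width]
score = 15
cap = [width + (width + g) for g in width if score > num]
num = num % (width % 21)
print(acc)
num = cap
if 10 <= 26:
    score = log(score)
else:
    num = 25 * acc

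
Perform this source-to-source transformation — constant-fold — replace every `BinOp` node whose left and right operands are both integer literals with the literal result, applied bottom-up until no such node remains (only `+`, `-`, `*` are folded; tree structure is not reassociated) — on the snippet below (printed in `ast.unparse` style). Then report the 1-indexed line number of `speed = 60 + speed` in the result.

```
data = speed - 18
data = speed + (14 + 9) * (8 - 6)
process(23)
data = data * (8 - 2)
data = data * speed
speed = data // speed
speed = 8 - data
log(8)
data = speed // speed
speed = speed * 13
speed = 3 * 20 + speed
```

Transformed code:
data = speed - 18
data = speed + 46
process(23)
data = data * 6
data = data * speed
speed = data // speed
speed = 8 - data
log(8)
data = speed // speed
speed = speed * 13
speed = 60 + speed

11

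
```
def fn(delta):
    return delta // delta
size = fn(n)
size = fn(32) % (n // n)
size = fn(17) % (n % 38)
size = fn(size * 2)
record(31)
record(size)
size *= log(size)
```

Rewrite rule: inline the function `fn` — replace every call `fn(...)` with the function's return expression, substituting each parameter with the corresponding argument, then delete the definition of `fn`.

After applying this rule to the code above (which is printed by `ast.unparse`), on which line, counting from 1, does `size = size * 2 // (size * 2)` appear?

Transformed code:
size = n // n
size = 32 // 32 % (n // n)
size = 17 // 17 % (n % 38)
size = size * 2 // (size * 2)
record(31)
record(size)
size *= log(size)

4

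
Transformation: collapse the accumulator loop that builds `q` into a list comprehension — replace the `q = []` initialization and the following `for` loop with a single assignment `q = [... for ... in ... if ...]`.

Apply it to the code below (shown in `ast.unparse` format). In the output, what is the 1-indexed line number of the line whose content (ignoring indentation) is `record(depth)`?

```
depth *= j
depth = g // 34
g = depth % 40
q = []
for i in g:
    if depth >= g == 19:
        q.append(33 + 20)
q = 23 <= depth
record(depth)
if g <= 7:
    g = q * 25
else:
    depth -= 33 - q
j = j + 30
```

6

Transformed code:
depth *= j
depth = g // 34
g = depth % 40
q = [33 + 20 for i in g if depth >= g == 19]
q = 23 <= depth
record(depth)
if g <= 7:
    g = q * 25
else:
    depth -= 33 - q
j = j + 30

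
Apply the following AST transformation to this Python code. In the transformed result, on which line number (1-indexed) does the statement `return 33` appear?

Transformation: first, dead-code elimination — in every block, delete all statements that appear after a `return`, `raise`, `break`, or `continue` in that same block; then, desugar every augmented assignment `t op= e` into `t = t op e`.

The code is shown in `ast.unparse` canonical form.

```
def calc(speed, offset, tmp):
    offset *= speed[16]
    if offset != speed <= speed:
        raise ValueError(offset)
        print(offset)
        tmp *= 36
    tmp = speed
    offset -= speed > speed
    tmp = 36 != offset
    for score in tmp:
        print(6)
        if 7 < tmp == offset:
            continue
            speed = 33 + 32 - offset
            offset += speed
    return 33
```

Transformed code:
def calc(speed, offset, tmp):
    offset = offset * speed[16]
    if offset != speed <= speed:
        raise ValueError(offset)
    tmp = speed
    offset = offset - (speed > speed)
    tmp = 36 != offset
    for score in tmp:
        print(6)
        if 7 < tmp == offset:
            continue
    return 33

12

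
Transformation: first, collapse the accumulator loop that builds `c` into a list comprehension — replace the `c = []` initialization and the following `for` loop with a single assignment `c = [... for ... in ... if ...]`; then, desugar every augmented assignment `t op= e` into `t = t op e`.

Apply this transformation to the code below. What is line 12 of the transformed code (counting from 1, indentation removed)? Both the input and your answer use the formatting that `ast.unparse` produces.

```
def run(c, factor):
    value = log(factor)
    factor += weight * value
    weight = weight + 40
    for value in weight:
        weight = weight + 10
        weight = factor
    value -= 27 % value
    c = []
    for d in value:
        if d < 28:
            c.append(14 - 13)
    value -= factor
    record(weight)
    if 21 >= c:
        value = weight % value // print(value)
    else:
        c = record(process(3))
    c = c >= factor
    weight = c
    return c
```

Transformed code:
def run(c, factor):
    value = log(factor)
    factor = factor + weight * value
    weight = weight + 40
    for value in weight:
        weight = weight + 10
        weight = factor
    value = value - 27 % value
    c = [14 - 13 for d in value if d < 28]
    value = value - factor
    record(weight)
    if 21 >= c:
        value = weight % value // print(value)
    else:
        c = record(process(3))
    c = c >= factor
    weight = c
    return c

if 21 >= c:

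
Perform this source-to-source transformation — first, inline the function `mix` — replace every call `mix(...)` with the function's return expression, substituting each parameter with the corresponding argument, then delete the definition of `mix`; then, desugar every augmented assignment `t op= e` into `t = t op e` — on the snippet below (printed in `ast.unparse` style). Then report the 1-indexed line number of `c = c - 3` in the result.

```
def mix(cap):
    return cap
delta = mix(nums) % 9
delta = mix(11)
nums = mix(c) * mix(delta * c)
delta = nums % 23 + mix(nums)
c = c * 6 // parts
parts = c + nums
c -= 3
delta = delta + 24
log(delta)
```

7

Transformed code:
delta = nums % 9
delta = 11
nums = c * (delta * c)
delta = nums % 23 + nums
c = c * 6 // parts
parts = c + nums
c = c - 3
delta = delta + 24
log(delta)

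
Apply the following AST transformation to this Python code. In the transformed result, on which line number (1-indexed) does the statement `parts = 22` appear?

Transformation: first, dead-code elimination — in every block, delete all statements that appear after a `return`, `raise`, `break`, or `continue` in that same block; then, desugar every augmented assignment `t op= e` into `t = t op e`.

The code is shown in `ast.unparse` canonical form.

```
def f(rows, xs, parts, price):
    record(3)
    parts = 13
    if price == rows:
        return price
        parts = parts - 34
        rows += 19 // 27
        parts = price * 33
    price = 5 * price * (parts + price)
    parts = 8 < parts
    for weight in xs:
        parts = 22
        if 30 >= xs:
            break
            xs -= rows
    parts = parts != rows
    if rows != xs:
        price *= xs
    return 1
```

Transformed code:
def f(rows, xs, parts, price):
    record(3)
    parts = 13
    if price == rows:
        return price
    price = 5 * price * (parts + price)
    parts = 8 < parts
    for weight in xs:
        parts = 22
        if 30 >= xs:
            break
    parts = parts != rows
    if rows != xs:
        price = price * xs
    return 1

9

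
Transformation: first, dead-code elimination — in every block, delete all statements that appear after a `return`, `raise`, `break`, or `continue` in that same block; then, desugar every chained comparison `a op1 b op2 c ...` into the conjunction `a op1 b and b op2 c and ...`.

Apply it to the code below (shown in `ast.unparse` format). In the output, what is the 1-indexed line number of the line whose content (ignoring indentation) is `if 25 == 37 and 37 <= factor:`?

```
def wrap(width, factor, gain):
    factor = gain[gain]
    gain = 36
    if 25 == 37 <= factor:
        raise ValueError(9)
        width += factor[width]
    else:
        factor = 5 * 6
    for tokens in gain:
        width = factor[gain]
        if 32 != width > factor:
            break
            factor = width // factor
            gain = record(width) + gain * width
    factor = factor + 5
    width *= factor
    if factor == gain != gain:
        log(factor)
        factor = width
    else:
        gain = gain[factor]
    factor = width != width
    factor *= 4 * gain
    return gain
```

4

Transformed code:
def wrap(width, factor, gain):
    factor = gain[gain]
    gain = 36
    if 25 == 37 and 37 <= factor:
        raise ValueError(9)
    else:
        factor = 5 * 6
    for tokens in gain:
        width = factor[gain]
        if 32 != width and width > factor:
            break
    factor = factor + 5
    width *= factor
    if factor == gain and gain != gain:
        log(factor)
        factor = width
    else:
        gain = gain[factor]
    factor = width != width
    factor *= 4 * gain
    return gain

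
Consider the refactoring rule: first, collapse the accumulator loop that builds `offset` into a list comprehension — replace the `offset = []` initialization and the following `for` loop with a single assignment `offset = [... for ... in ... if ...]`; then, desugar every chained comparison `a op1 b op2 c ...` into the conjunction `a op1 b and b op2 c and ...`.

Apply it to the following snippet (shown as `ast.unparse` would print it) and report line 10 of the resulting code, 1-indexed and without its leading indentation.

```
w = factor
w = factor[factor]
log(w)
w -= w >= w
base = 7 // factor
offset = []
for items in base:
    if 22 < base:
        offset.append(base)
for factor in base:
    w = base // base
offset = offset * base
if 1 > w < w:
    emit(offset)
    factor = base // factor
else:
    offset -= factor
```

if 1 > w and w < w:

Transformed code:
w = factor
w = factor[factor]
log(w)
w -= w >= w
base = 7 // factor
offset = [base for items in base if 22 < base]
for factor in base:
    w = base // base
offset = offset * base
if 1 > w and w < w:
    emit(offset)
    factor = base // factor
else:
    offset -= factor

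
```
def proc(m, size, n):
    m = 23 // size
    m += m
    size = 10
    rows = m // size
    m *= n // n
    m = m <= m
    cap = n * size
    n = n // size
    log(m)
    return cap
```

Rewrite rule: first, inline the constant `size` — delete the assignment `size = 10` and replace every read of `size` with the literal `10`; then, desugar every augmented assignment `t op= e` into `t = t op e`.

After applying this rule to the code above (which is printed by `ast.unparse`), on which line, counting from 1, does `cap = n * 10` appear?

7

Transformed code:
def proc(m, size, n):
    m = 23 // 10
    m = m + m
    rows = m // 10
    m = m * (n // n)
    m = m <= m
    cap = n * 10
    n = n // 10
    log(m)
    return cap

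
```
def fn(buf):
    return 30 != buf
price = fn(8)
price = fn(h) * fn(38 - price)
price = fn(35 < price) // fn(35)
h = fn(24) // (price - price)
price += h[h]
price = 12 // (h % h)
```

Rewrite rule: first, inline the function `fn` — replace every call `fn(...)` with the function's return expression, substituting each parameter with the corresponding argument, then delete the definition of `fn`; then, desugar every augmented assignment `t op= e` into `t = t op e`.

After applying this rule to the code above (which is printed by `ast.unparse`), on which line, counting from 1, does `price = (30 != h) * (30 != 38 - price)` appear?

Transformed code:
price = 30 != 8
price = (30 != h) * (30 != 38 - price)
price = (30 != (35 < price)) // (30 != 35)
h = (30 != 24) // (price - price)
price = price + h[h]
price = 12 // (h % h)

2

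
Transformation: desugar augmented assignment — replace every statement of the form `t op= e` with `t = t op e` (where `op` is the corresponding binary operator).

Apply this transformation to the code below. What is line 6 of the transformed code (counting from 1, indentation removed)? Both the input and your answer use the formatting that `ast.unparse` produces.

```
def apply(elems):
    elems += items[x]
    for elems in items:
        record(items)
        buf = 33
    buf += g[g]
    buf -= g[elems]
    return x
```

Transformed code:
def apply(elems):
    elems = elems + items[x]
    for elems in items:
        record(items)
        buf = 33
    buf = buf + g[g]
    buf = buf - g[elems]
    return x

buf = buf + g[g]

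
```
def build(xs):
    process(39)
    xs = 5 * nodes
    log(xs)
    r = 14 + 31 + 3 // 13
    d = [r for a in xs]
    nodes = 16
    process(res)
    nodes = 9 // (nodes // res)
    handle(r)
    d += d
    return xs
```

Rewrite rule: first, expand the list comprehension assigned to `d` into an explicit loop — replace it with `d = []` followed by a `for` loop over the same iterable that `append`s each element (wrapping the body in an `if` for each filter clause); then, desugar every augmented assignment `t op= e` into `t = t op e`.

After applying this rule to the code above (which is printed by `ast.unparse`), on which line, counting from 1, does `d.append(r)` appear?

Transformed code:
def build(xs):
    process(39)
    xs = 5 * nodes
    log(xs)
    r = 14 + 31 + 3 // 13
    d = []
    for a in xs:
        d.append(r)
    nodes = 16
    process(res)
    nodes = 9 // (nodes // res)
    handle(r)
    d = d + d
    return xs

8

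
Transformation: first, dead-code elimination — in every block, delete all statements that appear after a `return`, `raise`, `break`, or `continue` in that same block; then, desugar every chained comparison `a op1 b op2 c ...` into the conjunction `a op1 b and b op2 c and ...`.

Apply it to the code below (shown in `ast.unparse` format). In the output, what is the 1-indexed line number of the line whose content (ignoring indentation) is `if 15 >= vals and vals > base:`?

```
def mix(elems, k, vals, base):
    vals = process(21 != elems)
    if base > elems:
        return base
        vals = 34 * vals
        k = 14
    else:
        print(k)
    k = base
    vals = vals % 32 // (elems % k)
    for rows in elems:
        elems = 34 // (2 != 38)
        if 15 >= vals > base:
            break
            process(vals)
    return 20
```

Transformed code:
def mix(elems, k, vals, base):
    vals = process(21 != elems)
    if base > elems:
        return base
    else:
        print(k)
    k = base
    vals = vals % 32 // (elems % k)
    for rows in elems:
        elems = 34 // (2 != 38)
        if 15 >= vals and vals > base:
            break
    return 20

11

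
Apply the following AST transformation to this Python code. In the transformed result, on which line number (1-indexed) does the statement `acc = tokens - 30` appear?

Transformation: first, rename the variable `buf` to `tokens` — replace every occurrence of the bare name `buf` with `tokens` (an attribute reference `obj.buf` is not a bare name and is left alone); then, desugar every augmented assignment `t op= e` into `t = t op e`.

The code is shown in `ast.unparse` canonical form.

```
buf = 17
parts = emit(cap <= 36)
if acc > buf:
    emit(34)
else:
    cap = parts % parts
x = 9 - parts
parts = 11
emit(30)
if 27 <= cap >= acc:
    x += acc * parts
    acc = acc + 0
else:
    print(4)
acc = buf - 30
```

Transformed code:
tokens = 17
parts = emit(cap <= 36)
if acc > tokens:
    emit(34)
else:
    cap = parts % parts
x = 9 - parts
parts = 11
emit(30)
if 27 <= cap >= acc:
    x = x + acc * parts
    acc = acc + 0
else:
    print(4)
acc = tokens - 30

15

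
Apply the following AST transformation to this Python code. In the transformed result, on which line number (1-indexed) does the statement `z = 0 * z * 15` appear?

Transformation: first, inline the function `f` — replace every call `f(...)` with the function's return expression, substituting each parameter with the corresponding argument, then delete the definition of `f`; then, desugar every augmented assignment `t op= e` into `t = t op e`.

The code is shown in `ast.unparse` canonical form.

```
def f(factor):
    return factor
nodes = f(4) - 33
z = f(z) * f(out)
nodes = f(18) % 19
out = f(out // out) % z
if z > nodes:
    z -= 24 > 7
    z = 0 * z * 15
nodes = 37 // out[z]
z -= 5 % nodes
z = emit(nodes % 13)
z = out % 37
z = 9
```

7

Transformed code:
nodes = 4 - 33
z = z * out
nodes = 18 % 19
out = out // out % z
if z > nodes:
    z = z - (24 > 7)
    z = 0 * z * 15
nodes = 37 // out[z]
z = z - 5 % nodes
z = emit(nodes % 13)
z = out % 37
z = 9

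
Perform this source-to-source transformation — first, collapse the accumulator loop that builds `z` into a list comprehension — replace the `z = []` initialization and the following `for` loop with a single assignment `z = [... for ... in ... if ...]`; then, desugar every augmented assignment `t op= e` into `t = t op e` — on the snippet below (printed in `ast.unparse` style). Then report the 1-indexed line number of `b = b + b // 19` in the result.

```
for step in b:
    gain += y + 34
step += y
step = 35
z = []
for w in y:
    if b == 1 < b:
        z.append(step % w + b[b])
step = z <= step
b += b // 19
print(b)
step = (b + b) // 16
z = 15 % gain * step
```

7

Transformed code:
for step in b:
    gain = gain + (y + 34)
step = step + y
step = 35
z = [step % w + b[b] for w in y if b == 1 < b]
step = z <= step
b = b + b // 19
print(b)
step = (b + b) // 16
z = 15 % gain * step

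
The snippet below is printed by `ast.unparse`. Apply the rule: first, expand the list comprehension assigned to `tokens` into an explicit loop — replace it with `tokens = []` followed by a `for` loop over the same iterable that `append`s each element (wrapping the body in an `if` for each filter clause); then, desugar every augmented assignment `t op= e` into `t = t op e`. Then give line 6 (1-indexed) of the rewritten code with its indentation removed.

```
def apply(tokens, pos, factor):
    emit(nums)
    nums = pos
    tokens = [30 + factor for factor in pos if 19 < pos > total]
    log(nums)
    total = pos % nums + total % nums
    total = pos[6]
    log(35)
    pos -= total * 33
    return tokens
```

if 19 < pos > total:

Transformed code:
def apply(tokens, pos, factor):
    emit(nums)
    nums = pos
    tokens = []
    for factor in pos:
        if 19 < pos > total:
            tokens.append(30 + factor)
    log(nums)
    total = pos % nums + total % nums
    total = pos[6]
    log(35)
    pos = pos - total * 33
    return tokens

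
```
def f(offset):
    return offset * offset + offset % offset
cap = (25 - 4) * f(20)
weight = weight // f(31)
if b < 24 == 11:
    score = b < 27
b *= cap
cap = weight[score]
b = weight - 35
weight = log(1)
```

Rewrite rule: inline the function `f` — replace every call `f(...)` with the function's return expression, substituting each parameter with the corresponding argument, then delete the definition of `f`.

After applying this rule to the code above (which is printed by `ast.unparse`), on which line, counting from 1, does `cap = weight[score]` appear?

6

Transformed code:
cap = (25 - 4) * (20 * 20 + 20 % 20)
weight = weight // (31 * 31 + 31 % 31)
if b < 24 == 11:
    score = b < 27
b *= cap
cap = weight[score]
b = weight - 35
weight = log(1)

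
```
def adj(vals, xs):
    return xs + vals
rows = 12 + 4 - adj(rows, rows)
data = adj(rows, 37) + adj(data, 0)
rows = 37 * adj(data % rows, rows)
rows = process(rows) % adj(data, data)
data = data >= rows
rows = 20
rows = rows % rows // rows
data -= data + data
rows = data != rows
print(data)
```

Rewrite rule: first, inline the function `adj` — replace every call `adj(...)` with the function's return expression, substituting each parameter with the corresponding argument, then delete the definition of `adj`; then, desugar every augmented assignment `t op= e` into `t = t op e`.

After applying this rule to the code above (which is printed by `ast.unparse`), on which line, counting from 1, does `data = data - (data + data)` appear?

Transformed code:
rows = 12 + 4 - (rows + rows)
data = 37 + rows + (0 + data)
rows = 37 * (rows + data % rows)
rows = process(rows) % (data + data)
data = data >= rows
rows = 20
rows = rows % rows // rows
data = data - (data + data)
rows = data != rows
print(data)

8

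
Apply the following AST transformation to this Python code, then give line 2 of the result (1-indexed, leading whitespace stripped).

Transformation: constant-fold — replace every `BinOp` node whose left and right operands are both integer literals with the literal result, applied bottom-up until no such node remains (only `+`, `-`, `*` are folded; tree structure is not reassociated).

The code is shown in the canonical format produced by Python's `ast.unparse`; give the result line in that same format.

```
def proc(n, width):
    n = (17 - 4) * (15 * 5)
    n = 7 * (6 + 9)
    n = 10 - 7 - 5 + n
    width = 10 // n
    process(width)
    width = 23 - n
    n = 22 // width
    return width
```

Transformed code:
def proc(n, width):
    n = 975
    n = 105
    n = -2 + n
    width = 10 // n
    process(width)
    width = 23 - n
    n = 22 // width
    return width

n = 975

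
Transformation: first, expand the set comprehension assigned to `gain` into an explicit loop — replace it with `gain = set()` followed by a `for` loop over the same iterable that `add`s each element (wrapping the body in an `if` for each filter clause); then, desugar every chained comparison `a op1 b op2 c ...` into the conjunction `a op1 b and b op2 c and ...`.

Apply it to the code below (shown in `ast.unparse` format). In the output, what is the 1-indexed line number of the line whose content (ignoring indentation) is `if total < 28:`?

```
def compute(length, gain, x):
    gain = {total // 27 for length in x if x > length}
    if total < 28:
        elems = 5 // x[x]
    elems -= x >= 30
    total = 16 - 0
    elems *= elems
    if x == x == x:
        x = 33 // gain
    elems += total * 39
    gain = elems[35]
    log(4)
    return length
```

Transformed code:
def compute(length, gain, x):
    gain = set()
    for length in x:
        if x > length:
            gain.add(total // 27)
    if total < 28:
        elems = 5 // x[x]
    elems -= x >= 30
    total = 16 - 0
    elems *= elems
    if x == x and x == x:
        x = 33 // gain
    elems += total * 39
    gain = elems[35]
    log(4)
    return length

6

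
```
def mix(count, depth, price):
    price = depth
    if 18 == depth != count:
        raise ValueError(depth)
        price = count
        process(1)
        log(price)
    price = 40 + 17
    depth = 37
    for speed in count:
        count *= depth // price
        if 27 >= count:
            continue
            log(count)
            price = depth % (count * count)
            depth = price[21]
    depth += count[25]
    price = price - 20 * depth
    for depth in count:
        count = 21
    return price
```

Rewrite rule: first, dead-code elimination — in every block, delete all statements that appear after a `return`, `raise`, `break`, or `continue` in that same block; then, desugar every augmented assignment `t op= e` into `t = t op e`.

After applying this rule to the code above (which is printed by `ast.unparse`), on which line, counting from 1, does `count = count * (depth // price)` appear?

Transformed code:
def mix(count, depth, price):
    price = depth
    if 18 == depth != count:
        raise ValueError(depth)
    price = 40 + 17
    depth = 37
    for speed in count:
        count = count * (depth // price)
        if 27 >= count:
            continue
    depth = depth + count[25]
    price = price - 20 * depth
    for depth in count:
        count = 21
    return price

8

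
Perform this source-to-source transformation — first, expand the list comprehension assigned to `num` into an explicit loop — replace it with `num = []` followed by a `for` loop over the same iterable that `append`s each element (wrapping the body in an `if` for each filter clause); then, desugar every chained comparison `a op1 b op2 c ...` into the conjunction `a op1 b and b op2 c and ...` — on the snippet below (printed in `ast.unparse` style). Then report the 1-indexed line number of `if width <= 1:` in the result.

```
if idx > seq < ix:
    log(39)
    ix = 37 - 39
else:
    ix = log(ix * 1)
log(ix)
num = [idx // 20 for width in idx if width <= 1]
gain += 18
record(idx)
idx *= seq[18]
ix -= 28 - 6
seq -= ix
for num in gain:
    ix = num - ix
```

9

Transformed code:
if idx > seq and seq < ix:
    log(39)
    ix = 37 - 39
else:
    ix = log(ix * 1)
log(ix)
num = []
for width in idx:
    if width <= 1:
        num.append(idx // 20)
gain += 18
record(idx)
idx *= seq[18]
ix -= 28 - 6
seq -= ix
for num in gain:
    ix = num - ix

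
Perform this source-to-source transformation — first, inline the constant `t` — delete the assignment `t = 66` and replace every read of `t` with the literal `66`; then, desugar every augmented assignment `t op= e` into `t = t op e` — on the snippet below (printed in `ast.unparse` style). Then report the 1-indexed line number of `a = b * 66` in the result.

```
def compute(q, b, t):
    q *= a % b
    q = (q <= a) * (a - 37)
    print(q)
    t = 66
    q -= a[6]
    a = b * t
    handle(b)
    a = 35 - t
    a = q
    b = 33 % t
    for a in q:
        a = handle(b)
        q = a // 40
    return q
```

Transformed code:
def compute(q, b, t):
    q = q * (a % b)
    q = (q <= a) * (a - 37)
    print(q)
    q = q - a[6]
    a = b * 66
    handle(b)
    a = 35 - 66
    a = q
    b = 33 % 66
    for a in q:
        a = handle(b)
        q = a // 40
    return q

6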